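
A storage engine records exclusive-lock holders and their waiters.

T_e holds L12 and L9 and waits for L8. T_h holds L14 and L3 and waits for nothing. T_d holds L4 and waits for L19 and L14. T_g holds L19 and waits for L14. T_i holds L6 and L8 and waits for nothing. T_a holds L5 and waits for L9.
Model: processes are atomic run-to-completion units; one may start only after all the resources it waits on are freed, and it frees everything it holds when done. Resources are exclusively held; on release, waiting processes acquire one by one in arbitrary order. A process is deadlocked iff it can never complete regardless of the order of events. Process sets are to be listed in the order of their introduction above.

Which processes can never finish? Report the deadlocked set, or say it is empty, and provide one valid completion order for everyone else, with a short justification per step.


No process is deadlocked.
Key observation: the waits form no ring: some process can always run, and its releases unblock the others one by one.
A valid finishing order for the others: T_i, T_h, T_g, T_e, T_d, T_a.
Check, step by step:
  T_i waits on nothing -> runs at once and releases L6 and L8
  T_h waits on nothing -> runs at once and releases L14 and L3
  T_g: everything it awaited (L14) is free; runs, freeing L19
  T_e: everything it awaited (L8) is free; runs, freeing L12 and L9
  T_d: everything it awaited (L19 and L14) is free; runs, freeing L4
  T_a: everything it awaited (L9) is free; runs, freeing L5


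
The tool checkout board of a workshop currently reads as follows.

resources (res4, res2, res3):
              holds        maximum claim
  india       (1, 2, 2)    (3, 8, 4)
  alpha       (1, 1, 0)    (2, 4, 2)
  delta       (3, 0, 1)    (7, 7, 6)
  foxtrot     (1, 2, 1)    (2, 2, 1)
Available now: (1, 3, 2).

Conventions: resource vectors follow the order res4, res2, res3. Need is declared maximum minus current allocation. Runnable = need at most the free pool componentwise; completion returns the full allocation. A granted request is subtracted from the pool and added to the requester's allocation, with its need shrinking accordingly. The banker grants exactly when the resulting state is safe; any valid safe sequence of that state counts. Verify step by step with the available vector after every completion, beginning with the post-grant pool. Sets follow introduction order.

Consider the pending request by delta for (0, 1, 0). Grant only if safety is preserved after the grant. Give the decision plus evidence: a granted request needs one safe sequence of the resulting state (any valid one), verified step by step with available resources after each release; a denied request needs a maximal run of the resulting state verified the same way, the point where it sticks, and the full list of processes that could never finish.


DENY. Granting would leave the state unsafe.
Key observation: the pool after foxtrot, alpha is (3, 5, 3); every surviving request exceeds it in res2, so progress ends there.
On the post-grant state, foxtrot, alpha is a maximal run — nothing extends it. Verifying each step:
  pool = (1, 2, 2)
  run foxtrot (needs (1, 0, 0), free (1, 2, 2)); after release of (1, 2, 1) the pool is (2, 4, 3)
  run alpha (needs (1, 3, 2), free (2, 4, 3)); after release of (1, 1, 0) the pool is (3, 5, 3)
  blocked: india wants (2, 6, 2), pool (3, 5, 3) — not enough res2
  blocked: delta wants (4, 6, 5), pool (3, 5, 3) — not enough res4, res2 and res3
Had the request been granted, india and delta could never finish.


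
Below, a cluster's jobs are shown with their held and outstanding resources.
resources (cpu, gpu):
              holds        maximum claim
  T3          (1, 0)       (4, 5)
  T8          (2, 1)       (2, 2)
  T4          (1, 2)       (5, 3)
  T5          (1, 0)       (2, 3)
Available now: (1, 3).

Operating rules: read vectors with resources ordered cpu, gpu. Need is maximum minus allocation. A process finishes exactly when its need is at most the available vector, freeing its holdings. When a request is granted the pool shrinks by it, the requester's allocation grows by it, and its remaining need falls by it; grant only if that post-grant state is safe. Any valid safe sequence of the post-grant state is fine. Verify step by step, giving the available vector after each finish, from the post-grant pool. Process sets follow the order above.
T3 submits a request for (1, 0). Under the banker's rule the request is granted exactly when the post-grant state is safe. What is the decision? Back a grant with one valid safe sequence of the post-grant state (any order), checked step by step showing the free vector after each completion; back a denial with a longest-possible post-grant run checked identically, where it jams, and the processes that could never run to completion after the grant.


DENY: after the grant no complete ordering would exist.
Key observation: after T8, T5 the pool peaks at (3, 4), and each blocked process is short somewhere: T3 on gpu; T4 on cpu.
Pretend the grant happened; the run T8, T5 goes as far as possible. Verifying each step:
  pool = (0, 3)
  T8 needs (0, 1) <= (0, 3) -> finishes; pool += (2, 1) = (2, 4)
  T5 needs (1, 3) <= (2, 4) -> finishes; pool += (1, 0) = (3, 4)
  T3 still needs (2, 5) but only (3, 4) is free — short on gpu
  T4 still needs (4, 1) but only (3, 4) is free — short on cpu
Processes that could never finish after the grant: T3 and T4.


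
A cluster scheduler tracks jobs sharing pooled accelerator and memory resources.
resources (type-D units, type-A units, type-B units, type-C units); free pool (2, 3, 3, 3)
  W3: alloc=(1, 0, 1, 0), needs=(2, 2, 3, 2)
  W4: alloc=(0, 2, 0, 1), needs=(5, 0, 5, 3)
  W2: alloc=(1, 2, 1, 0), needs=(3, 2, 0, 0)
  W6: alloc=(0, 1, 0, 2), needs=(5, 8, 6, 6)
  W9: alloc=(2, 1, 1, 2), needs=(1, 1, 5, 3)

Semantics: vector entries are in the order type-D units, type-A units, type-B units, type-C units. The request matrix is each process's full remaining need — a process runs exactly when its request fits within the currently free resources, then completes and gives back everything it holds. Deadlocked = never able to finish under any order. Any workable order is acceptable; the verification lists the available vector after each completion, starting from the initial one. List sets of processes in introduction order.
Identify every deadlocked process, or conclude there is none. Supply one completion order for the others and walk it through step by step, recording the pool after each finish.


Nothing here is deadlocked.
Key observation: W3 fits the free pool immediately, and its release cascades until everyone finishes.
The rest can finish in the order W3, W2, W9, W4, W6. Step-by-step check:
  pool = (2, 3, 3, 3)
  W3 needs (2, 2, 3, 2) <= (2, 3, 3, 3) -> finishes; pool += (1, 0, 1, 0) = (3, 3, 4, 3)
  W2 needs (3, 2, 0, 0) <= (3, 3, 4, 3) -> finishes; pool += (1, 2, 1, 0) = (4, 5, 5, 3)
  W9 needs (1, 1, 5, 3) <= (4, 5, 5, 3) -> finishes; pool += (2, 1, 1, 2) = (6, 6, 6, 5)
  W4 needs (5, 0, 5, 3) <= (6, 6, 6, 5) -> finishes; pool += (0, 2, 0, 1) = (6, 8, 6, 6)
  W6 needs (5, 8, 6, 6) <= (6, 8, 6, 6) -> finishes; pool += (0, 1, 0, 2) = (6, 9, 6, 8)


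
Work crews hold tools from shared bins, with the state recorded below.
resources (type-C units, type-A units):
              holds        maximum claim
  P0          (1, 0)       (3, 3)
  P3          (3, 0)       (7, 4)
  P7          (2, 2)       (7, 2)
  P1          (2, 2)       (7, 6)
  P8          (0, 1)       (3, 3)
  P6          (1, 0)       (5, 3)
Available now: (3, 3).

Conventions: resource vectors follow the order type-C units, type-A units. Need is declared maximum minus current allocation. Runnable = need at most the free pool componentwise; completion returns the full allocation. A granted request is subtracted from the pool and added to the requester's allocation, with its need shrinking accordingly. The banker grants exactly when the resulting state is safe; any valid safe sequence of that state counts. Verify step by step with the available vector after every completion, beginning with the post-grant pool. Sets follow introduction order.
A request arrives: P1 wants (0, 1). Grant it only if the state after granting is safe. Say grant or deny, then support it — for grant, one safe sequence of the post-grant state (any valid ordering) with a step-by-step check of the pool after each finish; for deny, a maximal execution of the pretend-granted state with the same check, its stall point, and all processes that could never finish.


GRANT — the state after the grant stays safe, e.g. via P8, P0, P6, P7, P3, P1.
Key observation: after the grant the pool drops to (3, 2), which still lets P8 finish first and unwind the rest.
Check on the post-grant state, step by step:
  pool = (3, 2)
  run P8 (needs (3, 2), free (3, 2)); after release of (0, 1) the pool is (3, 3)
  run P0 (needs (2, 3), free (3, 3)); after release of (1, 0) the pool is (4, 3)
  run P6 (needs (4, 3), free (4, 3)); after release of (1, 0) the pool is (5, 3)
  run P7 (needs (5, 0), free (5, 3)); after release of (2, 2) the pool is (7, 5)
  run P3 (needs (4, 4), free (7, 5)); after release of (3, 0) the pool is (10, 5)
  run P1 (needs (5, 3), free (10, 5)); after release of (2, 3) the pool is (12, 8)


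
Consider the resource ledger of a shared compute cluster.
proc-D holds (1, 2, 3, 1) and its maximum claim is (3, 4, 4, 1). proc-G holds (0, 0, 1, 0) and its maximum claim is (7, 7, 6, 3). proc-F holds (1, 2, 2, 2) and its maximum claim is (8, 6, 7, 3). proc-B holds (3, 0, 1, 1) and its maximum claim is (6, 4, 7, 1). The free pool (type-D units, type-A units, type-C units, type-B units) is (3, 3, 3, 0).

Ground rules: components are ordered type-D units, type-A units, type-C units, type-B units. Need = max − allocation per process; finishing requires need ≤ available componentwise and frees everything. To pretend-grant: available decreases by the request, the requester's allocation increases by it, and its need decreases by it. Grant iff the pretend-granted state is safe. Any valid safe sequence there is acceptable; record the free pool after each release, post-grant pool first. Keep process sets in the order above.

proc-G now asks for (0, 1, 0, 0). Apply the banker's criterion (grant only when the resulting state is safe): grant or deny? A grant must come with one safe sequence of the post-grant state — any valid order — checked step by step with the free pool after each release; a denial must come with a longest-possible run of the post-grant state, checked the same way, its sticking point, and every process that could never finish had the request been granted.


GRANT. The post-grant state is safe; one safe sequence: proc-D, proc-B, proc-F, proc-G.
Key observation: with (3, 2, 3, 0) left after the transfer, proc-D can run at once — the state stays safe.
Verifying the post-grant state step by step:
  pool = (3, 2, 3, 0)
  run proc-D (needs (2, 2, 1, 0), free (3, 2, 3, 0)); after release of (1, 2, 3, 1) the pool is (4, 4, 6, 1)
  run proc-B (needs (3, 4, 6, 0), free (4, 4, 6, 1)); after release of (3, 0, 1, 1) the pool is (7, 4, 7, 2)
  run proc-F (needs (7, 4, 5, 1), free (7, 4, 7, 2)); after release of (1, 2, 2, 2) the pool is (8, 6, 9, 4)
  run proc-G (needs (7, 6, 5, 3), free (8, 6, 9, 4)); after release of (0, 1, 1, 0) the pool is (8, 7, 10, 4)


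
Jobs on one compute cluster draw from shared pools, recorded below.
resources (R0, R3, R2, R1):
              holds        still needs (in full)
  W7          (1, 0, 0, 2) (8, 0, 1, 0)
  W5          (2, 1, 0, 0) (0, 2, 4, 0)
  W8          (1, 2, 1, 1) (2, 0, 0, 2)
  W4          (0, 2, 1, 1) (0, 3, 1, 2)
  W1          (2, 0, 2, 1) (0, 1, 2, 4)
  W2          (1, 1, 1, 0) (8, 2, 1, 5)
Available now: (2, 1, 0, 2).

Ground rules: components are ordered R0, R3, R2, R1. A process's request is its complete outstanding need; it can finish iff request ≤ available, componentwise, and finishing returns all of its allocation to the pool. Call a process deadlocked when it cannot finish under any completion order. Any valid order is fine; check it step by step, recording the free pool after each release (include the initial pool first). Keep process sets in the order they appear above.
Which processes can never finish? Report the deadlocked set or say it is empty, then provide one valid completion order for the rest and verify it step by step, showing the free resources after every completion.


Deadlocked set: W7 and W2.
Key observation: after W8, W4, W1, W5 complete, (7, 6, 4, 5) is the best the pool ever gets, yet each leftover process wants more R0.
One completion order for the rest: W8, W4, W1, W5. Step-by-step check:
  pool = (2, 1, 0, 2)
  W8: need (2, 0, 0, 2) fits (2, 1, 0, 2); releases (1, 2, 1, 1), pool now (3, 3, 1, 3)
  W4: need (0, 3, 1, 2) fits (3, 3, 1, 3); releases (0, 2, 1, 1), pool now (3, 5, 2, 4)
  W1: need (0, 1, 2, 4) fits (3, 5, 2, 4); releases (2, 0, 2, 1), pool now (5, 5, 4, 5)
  W5: need (0, 2, 4, 0) fits (5, 5, 4, 5); releases (2, 1, 0, 0), pool now (7, 6, 4, 5)
The blocked processes can never fit:
  W7 still needs (8, 0, 1, 0) but only (7, 6, 4, 5) is free — short on R0
  W2 still needs (8, 2, 1, 5) but only (7, 6, 4, 5) is free — short on R0


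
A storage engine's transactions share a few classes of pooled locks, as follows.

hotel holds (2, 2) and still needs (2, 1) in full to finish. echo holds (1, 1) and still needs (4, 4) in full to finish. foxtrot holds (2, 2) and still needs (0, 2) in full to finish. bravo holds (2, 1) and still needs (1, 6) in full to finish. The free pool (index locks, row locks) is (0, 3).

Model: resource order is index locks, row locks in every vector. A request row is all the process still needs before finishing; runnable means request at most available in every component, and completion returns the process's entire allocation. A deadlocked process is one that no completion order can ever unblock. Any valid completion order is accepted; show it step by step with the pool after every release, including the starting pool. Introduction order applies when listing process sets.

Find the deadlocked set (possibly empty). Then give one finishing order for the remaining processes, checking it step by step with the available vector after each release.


The deadlocked set is empty.
Key observation: foxtrot fits the free pool immediately, and its release cascades until everyone finishes.
The rest can finish in the order foxtrot, hotel, bravo, echo. Check, step by step:
  pool = (0, 3)
  foxtrot: need (0, 2) fits (0, 3); releases (2, 2), pool now (2, 5)
  hotel: need (2, 1) fits (2, 5); releases (2, 2), pool now (4, 7)
  bravo: need (1, 6) fits (4, 7); releases (2, 1), pool now (6, 8)
  echo: need (4, 4) fits (6, 8); releases (1, 1), pool now (7, 9)


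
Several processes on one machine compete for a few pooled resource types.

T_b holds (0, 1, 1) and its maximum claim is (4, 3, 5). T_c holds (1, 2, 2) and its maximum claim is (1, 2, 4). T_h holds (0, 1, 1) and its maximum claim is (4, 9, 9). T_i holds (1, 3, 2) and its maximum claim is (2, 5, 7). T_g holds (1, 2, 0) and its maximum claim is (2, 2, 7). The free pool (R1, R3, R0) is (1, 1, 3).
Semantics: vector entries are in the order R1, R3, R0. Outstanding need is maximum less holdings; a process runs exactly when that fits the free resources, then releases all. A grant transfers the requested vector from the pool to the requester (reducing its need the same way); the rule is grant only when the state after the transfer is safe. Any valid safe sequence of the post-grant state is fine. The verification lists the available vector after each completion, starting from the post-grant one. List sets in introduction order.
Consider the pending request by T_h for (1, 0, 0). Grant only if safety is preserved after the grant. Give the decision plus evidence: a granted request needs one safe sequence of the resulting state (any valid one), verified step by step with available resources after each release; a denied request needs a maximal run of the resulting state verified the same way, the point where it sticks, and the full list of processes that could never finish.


DENY — the pretend-granted state is unsafe.
Key observation: after T_c, T_i, T_g the pool peaks at (3, 8, 7), and each blocked process is short somewhere: T_b on R1; T_h on R0.
On the post-grant state, T_c, T_i, T_g is a maximal run — nothing extends it. Verifying each step:
  pool = (0, 1, 3)
  run T_c (needs (0, 0, 2), free (0, 1, 3)); after release of (1, 2, 2) the pool is (1, 3, 5)
  run T_i (needs (1, 2, 5), free (1, 3, 5)); after release of (1, 3, 2) the pool is (2, 6, 7)
  run T_g (needs (1, 0, 7), free (2, 6, 7)); after release of (1, 2, 0) the pool is (3, 8, 7)
  T_b still needs (4, 2, 4) but only (3, 8, 7) is free — short on R1
  T_h still needs (3, 8, 8) but only (3, 8, 7) is free — short on R0
Had the request been granted, T_b and T_h could never finish.


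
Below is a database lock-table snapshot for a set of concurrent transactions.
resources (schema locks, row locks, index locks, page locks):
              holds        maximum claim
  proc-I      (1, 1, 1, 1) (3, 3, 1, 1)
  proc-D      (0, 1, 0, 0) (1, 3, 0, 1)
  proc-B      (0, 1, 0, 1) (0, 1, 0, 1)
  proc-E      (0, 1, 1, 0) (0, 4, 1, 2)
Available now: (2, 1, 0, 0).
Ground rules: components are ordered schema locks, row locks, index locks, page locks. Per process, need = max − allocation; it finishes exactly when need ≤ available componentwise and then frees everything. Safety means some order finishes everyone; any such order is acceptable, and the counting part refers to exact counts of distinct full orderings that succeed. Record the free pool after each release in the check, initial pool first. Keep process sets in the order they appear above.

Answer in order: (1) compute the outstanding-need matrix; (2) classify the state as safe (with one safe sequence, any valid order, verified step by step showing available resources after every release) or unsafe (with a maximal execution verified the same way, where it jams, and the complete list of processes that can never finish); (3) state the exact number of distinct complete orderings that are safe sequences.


(1) Outstanding need per process (order schema locks, row locks, index locks, page locks):
  proc-I: (2, 2, 0, 0)
  proc-D: (1, 2, 0, 1)
  proc-B: (0, 0, 0, 0)
  proc-E: (0, 3, 0, 2)
(2) SAFE. One safe sequence: proc-B, proc-I, proc-D, proc-E.
Key observation: reading the order forward, proc-I is the first process whose need (2, 2, 0, 0) meets the free pool (2, 2, 0, 1) exactly on a resource it requests.
Walking it through:
  pool = (2, 1, 0, 0)
  proc-B: need (0, 0, 0, 0) fits (2, 1, 0, 0); releases (0, 1, 0, 1), pool now (2, 2, 0, 1)
  proc-I: need (2, 2, 0, 0) fits (2, 2, 0, 1); releases (1, 1, 1, 1), pool now (3, 3, 1, 2)
  proc-D: need (1, 2, 0, 1) fits (3, 3, 1, 2); releases (0, 1, 0, 0), pool now (3, 4, 1, 2)
  proc-E: need (0, 3, 0, 2) fits (3, 4, 1, 2); releases (0, 1, 1, 0), pool now (3, 5, 2, 2)
(3) Precisely 3 of the possible complete orderings are safe sequences.


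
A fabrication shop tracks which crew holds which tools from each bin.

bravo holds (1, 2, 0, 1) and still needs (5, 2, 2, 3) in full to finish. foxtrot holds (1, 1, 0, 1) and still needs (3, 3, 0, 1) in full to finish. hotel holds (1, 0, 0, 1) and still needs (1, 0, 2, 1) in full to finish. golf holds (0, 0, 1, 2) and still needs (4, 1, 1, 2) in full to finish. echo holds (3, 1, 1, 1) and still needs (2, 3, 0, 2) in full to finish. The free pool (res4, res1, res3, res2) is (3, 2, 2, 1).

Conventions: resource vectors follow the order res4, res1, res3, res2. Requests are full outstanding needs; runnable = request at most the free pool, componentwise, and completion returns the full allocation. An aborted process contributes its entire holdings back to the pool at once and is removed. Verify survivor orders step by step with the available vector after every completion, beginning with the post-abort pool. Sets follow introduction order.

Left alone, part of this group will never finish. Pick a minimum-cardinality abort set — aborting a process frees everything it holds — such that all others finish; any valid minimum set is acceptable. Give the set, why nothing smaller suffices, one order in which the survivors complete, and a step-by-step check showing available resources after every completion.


The answer: abort foxtrot.
Key observation: aborting foxtrot returns (1, 1, 0, 1), and echo — hopeless before — runs at step 1 with the returned capacity in the pool.
Why nothing smaller works: aborting no one leaves the state deadlocked as given.
One survivor order: echo, golf, hotel, bravo. Check, step by step (post-abort pool first):
  pool = (4, 3, 2, 2)
  echo needs (2, 3, 0, 2) <= (4, 3, 2, 2) -> finishes; pool += (3, 1, 1, 1) = (7, 4, 3, 3)
  golf needs (4, 1, 1, 2) <= (7, 4, 3, 3) -> finishes; pool += (0, 0, 1, 2) = (7, 4, 4, 5)
  hotel needs (1, 0, 2, 1) <= (7, 4, 4, 5) -> finishes; pool += (1, 0, 0, 1) = (8, 4, 4, 6)
  bravo needs (5, 2, 2, 3) <= (8, 4, 4, 6) -> finishes; pool += (1, 2, 0, 1) = (9, 6, 4, 7)


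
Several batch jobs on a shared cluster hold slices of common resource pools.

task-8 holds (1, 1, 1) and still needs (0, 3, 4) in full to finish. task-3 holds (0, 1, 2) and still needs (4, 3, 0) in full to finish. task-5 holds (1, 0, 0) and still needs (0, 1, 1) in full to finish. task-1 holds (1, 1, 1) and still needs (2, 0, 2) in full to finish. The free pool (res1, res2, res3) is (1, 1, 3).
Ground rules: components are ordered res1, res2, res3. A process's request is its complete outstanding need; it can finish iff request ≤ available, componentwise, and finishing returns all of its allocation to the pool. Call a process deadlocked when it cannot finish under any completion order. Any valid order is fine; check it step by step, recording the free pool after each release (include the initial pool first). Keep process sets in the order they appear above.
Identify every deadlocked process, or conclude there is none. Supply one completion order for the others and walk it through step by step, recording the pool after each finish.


The deadlocked set is task-8 and task-3.
Key observation: after task-5, task-1 complete, (3, 2, 4) is the best the pool ever gets, yet each leftover process wants more res2.
One completion order for the rest: task-5, task-1. Walking it through:
  pool = (1, 1, 3)
  run task-5 (needs (0, 1, 1), free (1, 1, 3)); after release of (1, 0, 0) the pool is (2, 1, 3)
  run task-1 (needs (2, 0, 2), free (2, 1, 3)); after release of (1, 1, 1) the pool is (3, 2, 4)
The blocked processes can never fit:
  task-8 cannot run: need (0, 3, 4) vs free (3, 2, 4) (insufficient res2)
  task-3 cannot run: need (4, 3, 0) vs free (3, 2, 4) (insufficient res1 and res2)


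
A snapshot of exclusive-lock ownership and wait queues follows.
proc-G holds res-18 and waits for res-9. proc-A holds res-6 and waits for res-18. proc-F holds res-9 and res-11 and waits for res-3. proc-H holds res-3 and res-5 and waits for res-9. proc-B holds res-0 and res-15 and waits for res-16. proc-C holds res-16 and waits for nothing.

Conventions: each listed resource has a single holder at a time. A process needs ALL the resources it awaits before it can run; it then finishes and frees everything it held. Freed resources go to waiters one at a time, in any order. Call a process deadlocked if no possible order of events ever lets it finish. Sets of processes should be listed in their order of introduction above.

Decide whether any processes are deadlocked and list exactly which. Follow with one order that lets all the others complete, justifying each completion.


Deadlocked: proc-G, proc-A, proc-F and proc-H.
Key observation: the loop proc-F -> proc-H -> proc-F blocks itself forever; proc-G and proc-A wait into the deadlock from upstream.
A valid finishing order for the others: proc-C, proc-B.
Walking it through:
  run proc-C (it waits on nothing); releases res-16
  proc-B: everything it awaited (res-16) is free; runs, freeing res-0 and res-15


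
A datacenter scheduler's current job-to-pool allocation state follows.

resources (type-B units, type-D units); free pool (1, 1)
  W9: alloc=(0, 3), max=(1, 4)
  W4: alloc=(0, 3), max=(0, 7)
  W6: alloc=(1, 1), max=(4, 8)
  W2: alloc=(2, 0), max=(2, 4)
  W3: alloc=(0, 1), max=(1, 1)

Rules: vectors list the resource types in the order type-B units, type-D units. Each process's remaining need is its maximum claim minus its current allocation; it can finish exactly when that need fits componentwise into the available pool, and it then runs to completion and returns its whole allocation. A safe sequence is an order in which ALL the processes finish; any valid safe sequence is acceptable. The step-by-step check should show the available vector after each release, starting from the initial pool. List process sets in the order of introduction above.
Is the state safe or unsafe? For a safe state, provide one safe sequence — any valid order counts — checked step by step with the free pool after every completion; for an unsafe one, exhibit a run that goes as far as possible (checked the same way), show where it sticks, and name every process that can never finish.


SAFE, for example via the order W9, W4, W2, W3, W6.
Key observation: reading the order forward, W9 is the first process whose need (1, 1) meets the free pool (1, 1) exactly on a resource it requests.
Step-by-step check:
  pool = (1, 1)
  W9 needs (1, 1) <= (1, 1) -> finishes; pool += (0, 3) = (1, 4)
  W4 needs (0, 4) <= (1, 4) -> finishes; pool += (0, 3) = (1, 7)
  W2 needs (0, 4) <= (1, 7) -> finishes; pool += (2, 0) = (3, 7)
  W3 needs (1, 0) <= (3, 7) -> finishes; pool += (0, 1) = (3, 8)
  W6 needs (3, 7) <= (3, 8) -> finishes; pool += (1, 1) = (4, 9)


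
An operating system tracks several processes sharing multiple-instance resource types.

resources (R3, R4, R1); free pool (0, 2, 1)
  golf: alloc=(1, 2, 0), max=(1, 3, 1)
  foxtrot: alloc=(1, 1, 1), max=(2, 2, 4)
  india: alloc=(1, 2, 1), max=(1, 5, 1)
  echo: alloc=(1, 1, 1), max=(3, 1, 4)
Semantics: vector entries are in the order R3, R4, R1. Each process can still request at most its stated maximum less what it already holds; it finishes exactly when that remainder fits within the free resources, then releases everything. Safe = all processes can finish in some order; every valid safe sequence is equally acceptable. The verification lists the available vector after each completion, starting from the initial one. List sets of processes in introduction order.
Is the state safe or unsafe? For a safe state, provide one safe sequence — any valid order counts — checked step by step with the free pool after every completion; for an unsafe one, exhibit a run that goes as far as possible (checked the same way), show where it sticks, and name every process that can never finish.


The state is UNSAFE.
Key observation: even finishing golf, india leaves just (2, 6, 2) free — too little R1 for any of the remaining processes.
The run golf, india cannot be extended any further. Walking it through:
  pool = (0, 2, 1)
  golf needs (0, 1, 1) <= (0, 2, 1) -> finishes; pool += (1, 2, 0) = (1, 4, 1)
  india needs (0, 3, 0) <= (1, 4, 1) -> finishes; pool += (1, 2, 1) = (2, 6, 2)
  foxtrot cannot run: need (1, 1, 3) vs free (2, 6, 2) (insufficient R1)
  echo cannot run: need (2, 0, 3) vs free (2, 6, 2) (insufficient R1)
Processes that can never finish: foxtrot and echo.


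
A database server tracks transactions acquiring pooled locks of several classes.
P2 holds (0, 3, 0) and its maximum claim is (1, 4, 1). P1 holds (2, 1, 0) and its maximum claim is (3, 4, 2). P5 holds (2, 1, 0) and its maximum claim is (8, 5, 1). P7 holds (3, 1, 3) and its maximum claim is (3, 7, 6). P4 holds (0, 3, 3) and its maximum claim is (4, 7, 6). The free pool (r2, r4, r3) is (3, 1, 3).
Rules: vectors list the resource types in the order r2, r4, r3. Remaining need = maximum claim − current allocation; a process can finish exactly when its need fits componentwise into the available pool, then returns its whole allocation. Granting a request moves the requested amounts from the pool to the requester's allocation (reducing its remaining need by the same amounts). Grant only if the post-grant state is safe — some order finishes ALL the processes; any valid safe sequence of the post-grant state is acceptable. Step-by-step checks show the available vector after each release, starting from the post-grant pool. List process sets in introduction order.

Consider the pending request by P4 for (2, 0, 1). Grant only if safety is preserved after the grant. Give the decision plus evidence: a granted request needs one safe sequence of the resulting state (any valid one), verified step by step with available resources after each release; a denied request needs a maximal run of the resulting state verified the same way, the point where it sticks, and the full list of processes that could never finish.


GRANT — the state after the grant stays safe, e.g. via P2, P1, P4, P7, P5.
Key observation: the grant leaves (1, 1, 2) free — enough for P2, whose release restarts the cascade.
Step-by-step check of the post-grant state:
  pool = (1, 1, 2)
  P2 needs (1, 1, 1) <= (1, 1, 2) -> finishes; pool += (0, 3, 0) = (1, 4, 2)
  P1 needs (1, 3, 2) <= (1, 4, 2) -> finishes; pool += (2, 1, 0) = (3, 5, 2)
  P4 needs (2, 4, 2) <= (3, 5, 2) -> finishes; pool += (2, 3, 4) = (5, 8, 6)
  P7 needs (0, 6, 3) <= (5, 8, 6) -> finishes; pool += (3, 1, 3) = (8, 9, 9)
  P5 needs (6, 4, 1) <= (8, 9, 9) -> finishes; pool += (2, 1, 0) = (10, 10, 9)


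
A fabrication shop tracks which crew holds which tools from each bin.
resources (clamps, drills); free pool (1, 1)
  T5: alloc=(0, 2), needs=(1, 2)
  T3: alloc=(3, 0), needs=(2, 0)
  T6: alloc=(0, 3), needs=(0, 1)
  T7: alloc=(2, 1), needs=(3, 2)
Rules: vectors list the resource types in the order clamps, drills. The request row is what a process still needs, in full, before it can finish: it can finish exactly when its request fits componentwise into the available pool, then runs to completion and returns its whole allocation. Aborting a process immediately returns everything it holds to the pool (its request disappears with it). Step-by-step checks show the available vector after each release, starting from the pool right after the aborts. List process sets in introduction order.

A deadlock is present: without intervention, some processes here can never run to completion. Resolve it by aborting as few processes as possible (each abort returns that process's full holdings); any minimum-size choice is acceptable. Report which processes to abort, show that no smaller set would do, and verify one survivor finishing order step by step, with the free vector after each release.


Minimum abort set: T3.
Key observation: no ordering could ever have run T7 before the abort of T3; with (3, 0) back in the pool it fits at step 2.
No smaller set exists: with zero aborts the deadlock remains.
Survivors finish in the order: T6, T7, T5. Verifying each step (pool after the aborts first):
  pool = (4, 1)
  run T6 (needs (0, 1), free (4, 1)); after release of (0, 3) the pool is (4, 4)
  run T7 (needs (3, 2), free (4, 4)); after release of (2, 1) the pool is (6, 5)
  run T5 (needs (1, 2), free (6, 5)); after release of (0, 2) the pool is (6, 7)


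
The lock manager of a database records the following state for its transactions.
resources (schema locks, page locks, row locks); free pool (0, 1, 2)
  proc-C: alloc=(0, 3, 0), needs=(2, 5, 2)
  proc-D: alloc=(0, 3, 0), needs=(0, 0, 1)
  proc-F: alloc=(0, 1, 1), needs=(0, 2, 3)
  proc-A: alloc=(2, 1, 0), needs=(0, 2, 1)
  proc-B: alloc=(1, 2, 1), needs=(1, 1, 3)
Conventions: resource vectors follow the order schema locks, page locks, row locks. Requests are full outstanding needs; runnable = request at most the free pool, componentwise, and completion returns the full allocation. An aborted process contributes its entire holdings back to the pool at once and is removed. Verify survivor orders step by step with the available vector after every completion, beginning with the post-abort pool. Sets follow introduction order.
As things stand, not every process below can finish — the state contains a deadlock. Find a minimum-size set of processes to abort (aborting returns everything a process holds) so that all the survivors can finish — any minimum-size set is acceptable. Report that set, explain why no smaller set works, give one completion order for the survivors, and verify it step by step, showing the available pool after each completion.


The answer: abort proc-B.
Key observation: proc-F was stuck for good until proc-B gave back (1, 2, 1); in the order shown it finishes at step 3.
Minimality: the empty abort set fails — the state is deadlocked as it stands.
One survivor order: proc-A, proc-D, proc-F, proc-C. Step-by-step check (post-abort pool first):
  pool = (1, 3, 3)
  proc-A needs (0, 2, 1) <= (1, 3, 3) -> finishes; pool += (2, 1, 0) = (3, 4, 3)
  proc-D needs (0, 0, 1) <= (3, 4, 3) -> finishes; pool += (0, 3, 0) = (3, 7, 3)
  proc-F needs (0, 2, 3) <= (3, 7, 3) -> finishes; pool += (0, 1, 1) = (3, 8, 4)
  proc-C needs (2, 5, 2) <= (3, 8, 4) -> finishes; pool += (0, 3, 0) = (3, 11, 4)


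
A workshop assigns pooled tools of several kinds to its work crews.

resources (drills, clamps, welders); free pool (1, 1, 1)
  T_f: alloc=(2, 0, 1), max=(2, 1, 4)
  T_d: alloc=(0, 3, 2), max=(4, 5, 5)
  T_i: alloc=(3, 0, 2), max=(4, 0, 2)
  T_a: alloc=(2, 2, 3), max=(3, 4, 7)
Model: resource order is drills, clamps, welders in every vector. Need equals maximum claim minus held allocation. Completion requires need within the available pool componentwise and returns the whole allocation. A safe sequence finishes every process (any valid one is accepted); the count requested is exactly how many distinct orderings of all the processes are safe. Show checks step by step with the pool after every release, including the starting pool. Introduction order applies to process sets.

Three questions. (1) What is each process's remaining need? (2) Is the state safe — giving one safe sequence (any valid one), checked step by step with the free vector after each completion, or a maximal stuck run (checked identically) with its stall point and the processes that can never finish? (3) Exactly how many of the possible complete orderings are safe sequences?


(1) Remaining need (order drills, clamps, welders):
  T_f: (0, 1, 3)
  T_d: (4, 2, 3)
  T_i: (1, 0, 0)
  T_a: (1, 2, 4)
(2) The state is UNSAFE.
Key observation: once T_i, T_f finish, the pool peaks at (6, 1, 4) — and every remaining process still needs more clamps than that.
Going as far as possible: T_i, T_f; after that, nothing fits. Walking it through:
  pool = (1, 1, 1)
  T_i needs (1, 0, 0) <= (1, 1, 1) -> finishes; pool += (3, 0, 2) = (4, 1, 3)
  T_f needs (0, 1, 3) <= (4, 1, 3) -> finishes; pool += (2, 0, 1) = (6, 1, 4)
  T_d cannot run: need (4, 2, 3) vs free (6, 1, 4) (insufficient clamps)
  T_a cannot run: need (1, 2, 4) vs free (6, 1, 4) (insufficient clamps)
Permanently blocked: T_d and T_a.
(3) Exactly 0 of the possible complete orderings are safe sequences.


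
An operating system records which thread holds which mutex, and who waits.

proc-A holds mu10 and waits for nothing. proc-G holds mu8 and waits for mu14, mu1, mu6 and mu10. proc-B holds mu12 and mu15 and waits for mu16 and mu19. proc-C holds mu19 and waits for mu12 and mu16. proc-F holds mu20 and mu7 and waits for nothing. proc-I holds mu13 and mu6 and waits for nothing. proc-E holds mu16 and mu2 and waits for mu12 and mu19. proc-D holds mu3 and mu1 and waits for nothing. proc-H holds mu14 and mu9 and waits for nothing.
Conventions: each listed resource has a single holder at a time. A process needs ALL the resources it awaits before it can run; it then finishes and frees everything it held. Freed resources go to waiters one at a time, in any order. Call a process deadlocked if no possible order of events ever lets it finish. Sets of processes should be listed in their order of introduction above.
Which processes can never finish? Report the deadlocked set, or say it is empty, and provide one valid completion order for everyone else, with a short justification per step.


Deadlocked: proc-B, proc-C and proc-E.
Key observation: the loop proc-B -> proc-C -> proc-B blocks itself forever; proc-E is caught in further circular waits.
The rest can finish in the order proc-D, proc-H, proc-A, proc-I, proc-G, proc-F.
Verifying each step:
  run proc-D (it waits on nothing); releases mu3 and mu1
  run proc-H (it waits on nothing); releases mu14 and mu9
  run proc-A (it waits on nothing); releases mu10
  run proc-I (it waits on nothing); releases mu13 and mu6
  run proc-G (all its waits — mu14, mu1, mu6 and mu10 — are resolved); releases mu8
  run proc-F (it waits on nothing); releases mu20 and mu7


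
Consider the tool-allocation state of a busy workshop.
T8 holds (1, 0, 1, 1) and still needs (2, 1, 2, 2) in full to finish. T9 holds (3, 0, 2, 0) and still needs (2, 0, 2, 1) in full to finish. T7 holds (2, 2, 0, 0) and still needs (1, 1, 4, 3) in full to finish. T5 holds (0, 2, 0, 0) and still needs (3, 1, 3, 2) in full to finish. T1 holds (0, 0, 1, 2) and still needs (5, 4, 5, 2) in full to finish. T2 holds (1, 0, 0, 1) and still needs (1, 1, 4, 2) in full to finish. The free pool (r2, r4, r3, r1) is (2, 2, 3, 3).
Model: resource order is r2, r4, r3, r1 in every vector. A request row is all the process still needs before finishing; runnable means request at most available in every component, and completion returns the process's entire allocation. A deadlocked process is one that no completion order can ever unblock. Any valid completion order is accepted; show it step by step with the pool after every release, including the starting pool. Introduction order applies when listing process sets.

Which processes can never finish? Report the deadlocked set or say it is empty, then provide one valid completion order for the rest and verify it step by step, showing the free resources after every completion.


No process is deadlocked.
Key observation: beginning at T9, releases accumulate fast enough that every process eventually fits.
One completion order for the rest: T9, T7, T2, T5, T8, T1. Step-by-step check:
  pool = (2, 2, 3, 3)
  T9: need (2, 0, 2, 1) fits (2, 2, 3, 3); releases (3, 0, 2, 0), pool now (5, 2, 5, 3)
  T7: need (1, 1, 4, 3) fits (5, 2, 5, 3); releases (2, 2, 0, 0), pool now (7, 4, 5, 3)
  T2: need (1, 1, 4, 2) fits (7, 4, 5, 3); releases (1, 0, 0, 1), pool now (8, 4, 5, 4)
  T5: need (3, 1, 3, 2) fits (8, 4, 5, 4); releases (0, 2, 0, 0), pool now (8, 6, 5, 4)
  T8: need (2, 1, 2, 2) fits (8, 6, 5, 4); releases (1, 0, 1, 1), pool now (9, 6, 6, 5)
  T1: need (5, 4, 5, 2) fits (9, 6, 6, 5); releases (0, 0, 1, 2), pool now (9, 6, 7, 7)


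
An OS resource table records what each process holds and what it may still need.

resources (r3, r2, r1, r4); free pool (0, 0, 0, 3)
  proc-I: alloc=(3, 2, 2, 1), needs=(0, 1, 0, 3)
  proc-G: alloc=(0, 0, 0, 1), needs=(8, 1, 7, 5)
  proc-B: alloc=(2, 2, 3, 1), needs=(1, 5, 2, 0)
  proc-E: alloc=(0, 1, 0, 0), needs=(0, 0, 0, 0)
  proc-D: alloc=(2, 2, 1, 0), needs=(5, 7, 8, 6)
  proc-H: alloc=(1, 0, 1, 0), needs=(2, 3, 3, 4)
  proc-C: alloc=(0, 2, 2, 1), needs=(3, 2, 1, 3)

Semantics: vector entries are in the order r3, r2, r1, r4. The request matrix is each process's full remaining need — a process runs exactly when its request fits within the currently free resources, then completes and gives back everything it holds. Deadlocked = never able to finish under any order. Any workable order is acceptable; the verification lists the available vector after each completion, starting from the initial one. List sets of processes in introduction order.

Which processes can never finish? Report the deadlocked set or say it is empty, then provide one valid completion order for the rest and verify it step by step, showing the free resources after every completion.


Nothing here is deadlocked.
Key observation: proc-E can run right away; the returned allocation unlocks the remaining processes in turn.
One completion order for the rest: proc-E, proc-I, proc-C, proc-H, proc-B, proc-D, proc-G. Verifying each step:
  pool = (0, 0, 0, 3)
  proc-E: need (0, 0, 0, 0) fits (0, 0, 0, 3); releases (0, 1, 0, 0), pool now (0, 1, 0, 3)
  proc-I: need (0, 1, 0, 3) fits (0, 1, 0, 3); releases (3, 2, 2, 1), pool now (3, 3, 2, 4)
  proc-C: need (3, 2, 1, 3) fits (3, 3, 2, 4); releases (0, 2, 2, 1), pool now (3, 5, 4, 5)
  proc-H: need (2, 3, 3, 4) fits (3, 5, 4, 5); releases (1, 0, 1, 0), pool now (4, 5, 5, 5)
  proc-B: need (1, 5, 2, 0) fits (4, 5, 5, 5); releases (2, 2, 3, 1), pool now (6, 7, 8, 6)
  proc-D: need (5, 7, 8, 6) fits (6, 7, 8, 6); releases (2, 2, 1, 0), pool now (8, 9, 9, 6)
  proc-G: need (8, 1, 7, 5) fits (8, 9, 9, 6); releases (0, 0, 0, 1), pool now (8, 9, 9, 7)
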